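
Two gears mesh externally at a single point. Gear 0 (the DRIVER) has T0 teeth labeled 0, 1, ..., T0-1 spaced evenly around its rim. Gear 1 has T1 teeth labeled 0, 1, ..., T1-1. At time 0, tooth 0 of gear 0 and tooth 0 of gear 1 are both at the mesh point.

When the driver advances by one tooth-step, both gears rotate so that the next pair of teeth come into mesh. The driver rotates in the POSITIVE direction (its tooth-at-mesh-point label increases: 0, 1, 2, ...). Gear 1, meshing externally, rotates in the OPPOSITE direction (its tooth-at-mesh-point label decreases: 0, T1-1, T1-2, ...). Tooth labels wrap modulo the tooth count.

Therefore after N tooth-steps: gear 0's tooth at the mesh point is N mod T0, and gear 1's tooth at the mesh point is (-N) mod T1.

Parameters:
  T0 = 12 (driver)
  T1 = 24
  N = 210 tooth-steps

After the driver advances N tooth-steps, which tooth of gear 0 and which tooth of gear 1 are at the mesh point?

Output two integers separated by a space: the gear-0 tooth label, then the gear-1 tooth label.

Gear 0 (driver, T0=12): tooth at mesh = N mod T0
  210 = 17 * 12 + 6, so 210 mod 12 = 6
  gear 0 tooth = 6
Gear 1 (driven, T1=24): tooth at mesh = (-N) mod T1
  210 = 8 * 24 + 18, so 210 mod 24 = 18
  (-210) mod 24 = (-18) mod 24 = 24 - 18 = 6
Mesh after 210 steps: gear-0 tooth 6 meets gear-1 tooth 6

Answer: 6 6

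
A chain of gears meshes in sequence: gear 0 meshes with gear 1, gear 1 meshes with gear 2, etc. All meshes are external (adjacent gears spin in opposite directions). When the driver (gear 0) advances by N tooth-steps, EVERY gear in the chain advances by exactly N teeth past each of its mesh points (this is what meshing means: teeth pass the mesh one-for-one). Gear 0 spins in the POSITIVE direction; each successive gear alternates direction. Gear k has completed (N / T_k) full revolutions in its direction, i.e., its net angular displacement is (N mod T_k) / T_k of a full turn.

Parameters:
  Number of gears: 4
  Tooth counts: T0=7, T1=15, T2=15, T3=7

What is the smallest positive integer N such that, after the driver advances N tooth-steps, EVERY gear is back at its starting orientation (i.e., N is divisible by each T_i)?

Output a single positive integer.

Gear k returns to start when N is a multiple of T_k.
All gears at start simultaneously when N is a common multiple of [7, 15, 15, 7]; the smallest such N is lcm(7, 15, 15, 7).
Start: lcm = T0 = 7
Fold in T1=15: gcd(7, 15) = 1; lcm(7, 15) = 7 * 15 / 1 = 105 / 1 = 105
Fold in T2=15: gcd(105, 15) = 15; lcm(105, 15) = 105 * 15 / 15 = 1575 / 15 = 105
Fold in T3=7: gcd(105, 7) = 7; lcm(105, 7) = 105 * 7 / 7 = 735 / 7 = 105
Full cycle length = 105

Answer: 105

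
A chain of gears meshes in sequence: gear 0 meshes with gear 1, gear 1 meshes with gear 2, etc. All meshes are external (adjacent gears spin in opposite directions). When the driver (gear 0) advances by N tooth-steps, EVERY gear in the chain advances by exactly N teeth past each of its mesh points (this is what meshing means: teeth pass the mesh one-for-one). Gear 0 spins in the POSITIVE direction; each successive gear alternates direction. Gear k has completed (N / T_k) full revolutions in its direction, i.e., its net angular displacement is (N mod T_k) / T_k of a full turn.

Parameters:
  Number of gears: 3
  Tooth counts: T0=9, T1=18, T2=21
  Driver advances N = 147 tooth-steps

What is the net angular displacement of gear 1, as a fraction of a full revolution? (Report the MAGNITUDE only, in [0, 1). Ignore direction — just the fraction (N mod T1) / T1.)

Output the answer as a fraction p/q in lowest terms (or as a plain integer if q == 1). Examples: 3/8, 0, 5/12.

Chain of 3 gears, tooth counts: [9, 18, 21]
  gear 0: T0=9, direction=positive, advance = 147 mod 9 = 3 teeth = 3/9 turn
  gear 1: T1=18, direction=negative, advance = 147 mod 18 = 3 teeth = 3/18 turn
  gear 2: T2=21, direction=positive, advance = 147 mod 21 = 0 teeth = 0/21 turn
Gear 1: 147 mod 18 = 3
Fraction = 3 / 18 = 1/6 (gcd(3,18)=3) = 1/6

Answer: 1/6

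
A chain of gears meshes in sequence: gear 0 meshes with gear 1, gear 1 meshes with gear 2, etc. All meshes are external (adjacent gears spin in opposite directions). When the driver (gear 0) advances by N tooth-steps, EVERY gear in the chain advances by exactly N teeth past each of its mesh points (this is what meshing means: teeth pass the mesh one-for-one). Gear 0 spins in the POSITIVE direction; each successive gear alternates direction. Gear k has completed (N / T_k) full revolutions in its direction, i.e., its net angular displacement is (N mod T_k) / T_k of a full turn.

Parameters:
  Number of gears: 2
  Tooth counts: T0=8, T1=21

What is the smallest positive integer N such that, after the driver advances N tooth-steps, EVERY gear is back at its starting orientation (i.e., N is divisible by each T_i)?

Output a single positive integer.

Answer: 168

Derivation:
Gear k returns to start when N is a multiple of T_k.
All gears at start simultaneously when N is a common multiple of [8, 21]; the smallest such N is lcm(8, 21).
Start: lcm = T0 = 8
Fold in T1=21: gcd(8, 21) = 1; lcm(8, 21) = 8 * 21 / 1 = 168 / 1 = 168
Full cycle length = 168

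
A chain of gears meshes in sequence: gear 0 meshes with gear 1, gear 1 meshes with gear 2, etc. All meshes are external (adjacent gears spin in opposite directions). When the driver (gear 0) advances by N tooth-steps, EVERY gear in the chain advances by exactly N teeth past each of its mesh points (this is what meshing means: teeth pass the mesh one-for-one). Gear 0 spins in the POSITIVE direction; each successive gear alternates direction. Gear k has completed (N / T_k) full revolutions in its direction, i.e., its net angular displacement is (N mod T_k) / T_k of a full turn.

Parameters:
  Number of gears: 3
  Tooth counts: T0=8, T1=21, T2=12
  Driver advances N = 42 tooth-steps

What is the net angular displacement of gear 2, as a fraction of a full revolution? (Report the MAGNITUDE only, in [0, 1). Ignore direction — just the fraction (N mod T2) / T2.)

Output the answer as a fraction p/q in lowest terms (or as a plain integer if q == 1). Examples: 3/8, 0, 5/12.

Answer: 1/2

Derivation:
Chain of 3 gears, tooth counts: [8, 21, 12]
  gear 0: T0=8, direction=positive, advance = 42 mod 8 = 2 teeth = 2/8 turn
  gear 1: T1=21, direction=negative, advance = 42 mod 21 = 0 teeth = 0/21 turn
  gear 2: T2=12, direction=positive, advance = 42 mod 12 = 6 teeth = 6/12 turn
Gear 2: 42 mod 12 = 6
Fraction = 6 / 12 = 1/2 (gcd(6,12)=6) = 1/2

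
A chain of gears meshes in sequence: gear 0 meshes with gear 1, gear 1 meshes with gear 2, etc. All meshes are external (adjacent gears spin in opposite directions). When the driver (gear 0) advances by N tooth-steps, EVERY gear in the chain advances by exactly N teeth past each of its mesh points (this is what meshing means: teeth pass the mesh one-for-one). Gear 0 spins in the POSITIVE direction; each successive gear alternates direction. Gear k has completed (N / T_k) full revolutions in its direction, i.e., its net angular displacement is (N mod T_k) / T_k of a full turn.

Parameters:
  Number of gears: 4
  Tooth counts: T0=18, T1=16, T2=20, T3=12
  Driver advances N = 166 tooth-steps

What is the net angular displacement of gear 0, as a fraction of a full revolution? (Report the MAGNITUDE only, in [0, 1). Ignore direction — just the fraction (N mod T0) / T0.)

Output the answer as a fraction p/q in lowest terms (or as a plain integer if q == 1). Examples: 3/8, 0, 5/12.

Answer: 2/9

Derivation:
Chain of 4 gears, tooth counts: [18, 16, 20, 12]
  gear 0: T0=18, direction=positive, advance = 166 mod 18 = 4 teeth = 4/18 turn
  gear 1: T1=16, direction=negative, advance = 166 mod 16 = 6 teeth = 6/16 turn
  gear 2: T2=20, direction=positive, advance = 166 mod 20 = 6 teeth = 6/20 turn
  gear 3: T3=12, direction=negative, advance = 166 mod 12 = 10 teeth = 10/12 turn
Gear 0: 166 mod 18 = 4
Fraction = 4 / 18 = 2/9 (gcd(4,18)=2) = 2/9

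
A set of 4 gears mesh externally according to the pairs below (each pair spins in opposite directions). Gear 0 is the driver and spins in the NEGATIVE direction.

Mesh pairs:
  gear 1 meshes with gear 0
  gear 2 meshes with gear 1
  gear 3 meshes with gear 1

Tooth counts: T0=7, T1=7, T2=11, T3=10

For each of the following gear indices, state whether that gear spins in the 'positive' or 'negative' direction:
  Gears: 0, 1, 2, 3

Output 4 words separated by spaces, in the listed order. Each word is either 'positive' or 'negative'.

Gear 0 (driver): negative (depth 0)
  gear 1: meshes with gear 0 -> depth 1 -> positive (opposite of gear 0)
  gear 2: meshes with gear 1 -> depth 2 -> negative (opposite of gear 1)
  gear 3: meshes with gear 1 -> depth 2 -> negative (opposite of gear 1)
Queried indices 0, 1, 2, 3 -> negative, positive, negative, negative

Answer: negative positive negative negative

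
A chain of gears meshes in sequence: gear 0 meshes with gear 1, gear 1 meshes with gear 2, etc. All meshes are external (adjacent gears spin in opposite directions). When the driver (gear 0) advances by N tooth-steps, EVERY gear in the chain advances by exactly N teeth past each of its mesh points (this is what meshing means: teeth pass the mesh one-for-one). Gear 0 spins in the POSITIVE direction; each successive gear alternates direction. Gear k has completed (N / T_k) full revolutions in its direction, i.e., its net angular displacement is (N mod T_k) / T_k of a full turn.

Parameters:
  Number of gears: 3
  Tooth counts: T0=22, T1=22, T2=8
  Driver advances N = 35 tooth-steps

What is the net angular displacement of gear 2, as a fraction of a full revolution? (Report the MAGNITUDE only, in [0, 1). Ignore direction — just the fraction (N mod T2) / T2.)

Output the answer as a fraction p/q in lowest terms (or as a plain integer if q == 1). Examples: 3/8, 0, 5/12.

Chain of 3 gears, tooth counts: [22, 22, 8]
  gear 0: T0=22, direction=positive, advance = 35 mod 22 = 13 teeth = 13/22 turn
  gear 1: T1=22, direction=negative, advance = 35 mod 22 = 13 teeth = 13/22 turn
  gear 2: T2=8, direction=positive, advance = 35 mod 8 = 3 teeth = 3/8 turn
Gear 2: 35 mod 8 = 3
Fraction = 3 / 8 = 3/8 (gcd(3,8)=1) = 3/8

Answer: 3/8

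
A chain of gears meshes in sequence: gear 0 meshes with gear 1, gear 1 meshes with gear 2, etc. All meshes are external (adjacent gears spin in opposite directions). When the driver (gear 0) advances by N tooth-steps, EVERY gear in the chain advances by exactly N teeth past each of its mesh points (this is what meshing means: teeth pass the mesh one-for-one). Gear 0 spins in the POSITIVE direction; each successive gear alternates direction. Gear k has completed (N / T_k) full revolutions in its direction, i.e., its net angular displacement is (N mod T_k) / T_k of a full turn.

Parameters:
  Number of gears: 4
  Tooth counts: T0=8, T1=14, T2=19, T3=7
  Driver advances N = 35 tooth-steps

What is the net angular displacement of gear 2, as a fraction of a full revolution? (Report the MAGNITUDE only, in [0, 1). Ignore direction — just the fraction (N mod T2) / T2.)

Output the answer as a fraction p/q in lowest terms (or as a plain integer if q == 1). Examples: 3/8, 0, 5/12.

Chain of 4 gears, tooth counts: [8, 14, 19, 7]
  gear 0: T0=8, direction=positive, advance = 35 mod 8 = 3 teeth = 3/8 turn
  gear 1: T1=14, direction=negative, advance = 35 mod 14 = 7 teeth = 7/14 turn
  gear 2: T2=19, direction=positive, advance = 35 mod 19 = 16 teeth = 16/19 turn
  gear 3: T3=7, direction=negative, advance = 35 mod 7 = 0 teeth = 0/7 turn
Gear 2: 35 mod 19 = 16
Fraction = 16 / 19 = 16/19 (gcd(16,19)=1) = 16/19

Answer: 16/19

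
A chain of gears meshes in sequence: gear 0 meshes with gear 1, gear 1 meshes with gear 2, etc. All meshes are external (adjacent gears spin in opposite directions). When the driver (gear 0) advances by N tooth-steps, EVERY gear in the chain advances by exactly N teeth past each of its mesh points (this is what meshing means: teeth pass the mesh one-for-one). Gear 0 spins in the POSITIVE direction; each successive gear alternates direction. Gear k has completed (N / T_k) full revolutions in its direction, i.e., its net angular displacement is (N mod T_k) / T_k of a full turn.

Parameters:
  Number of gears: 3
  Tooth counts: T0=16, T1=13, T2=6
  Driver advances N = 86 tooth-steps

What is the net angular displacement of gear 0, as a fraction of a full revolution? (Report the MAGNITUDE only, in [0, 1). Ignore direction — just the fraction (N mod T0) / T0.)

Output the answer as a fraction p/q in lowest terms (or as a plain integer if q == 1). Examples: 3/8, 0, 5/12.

Answer: 3/8

Derivation:
Chain of 3 gears, tooth counts: [16, 13, 6]
  gear 0: T0=16, direction=positive, advance = 86 mod 16 = 6 teeth = 6/16 turn
  gear 1: T1=13, direction=negative, advance = 86 mod 13 = 8 teeth = 8/13 turn
  gear 2: T2=6, direction=positive, advance = 86 mod 6 = 2 teeth = 2/6 turn
Gear 0: 86 mod 16 = 6
Fraction = 6 / 16 = 3/8 (gcd(6,16)=2) = 3/8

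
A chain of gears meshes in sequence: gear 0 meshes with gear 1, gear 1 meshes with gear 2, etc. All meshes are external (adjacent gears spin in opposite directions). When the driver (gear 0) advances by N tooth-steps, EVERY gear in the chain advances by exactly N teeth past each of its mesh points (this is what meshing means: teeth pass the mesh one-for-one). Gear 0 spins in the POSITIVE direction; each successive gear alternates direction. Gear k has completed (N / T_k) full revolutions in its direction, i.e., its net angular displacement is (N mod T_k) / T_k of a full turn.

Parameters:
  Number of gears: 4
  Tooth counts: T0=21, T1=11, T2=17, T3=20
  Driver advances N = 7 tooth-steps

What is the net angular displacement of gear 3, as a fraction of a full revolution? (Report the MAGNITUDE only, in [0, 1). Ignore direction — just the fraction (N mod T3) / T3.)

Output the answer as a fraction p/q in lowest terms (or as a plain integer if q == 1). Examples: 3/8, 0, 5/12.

Answer: 7/20

Derivation:
Chain of 4 gears, tooth counts: [21, 11, 17, 20]
  gear 0: T0=21, direction=positive, advance = 7 mod 21 = 7 teeth = 7/21 turn
  gear 1: T1=11, direction=negative, advance = 7 mod 11 = 7 teeth = 7/11 turn
  gear 2: T2=17, direction=positive, advance = 7 mod 17 = 7 teeth = 7/17 turn
  gear 3: T3=20, direction=negative, advance = 7 mod 20 = 7 teeth = 7/20 turn
Gear 3: 7 mod 20 = 7
Fraction = 7 / 20 = 7/20 (gcd(7,20)=1) = 7/20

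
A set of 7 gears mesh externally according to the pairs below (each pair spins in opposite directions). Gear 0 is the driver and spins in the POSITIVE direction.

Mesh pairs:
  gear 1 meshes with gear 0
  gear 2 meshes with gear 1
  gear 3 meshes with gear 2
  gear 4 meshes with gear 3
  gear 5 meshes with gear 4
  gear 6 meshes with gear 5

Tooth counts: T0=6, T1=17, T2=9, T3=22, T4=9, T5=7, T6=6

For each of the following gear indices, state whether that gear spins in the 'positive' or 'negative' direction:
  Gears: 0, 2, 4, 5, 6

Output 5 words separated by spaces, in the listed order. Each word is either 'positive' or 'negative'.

Answer: positive positive positive negative positive

Derivation:
Gear 0 (driver): positive (depth 0)
  gear 1: meshes with gear 0 -> depth 1 -> negative (opposite of gear 0)
  gear 2: meshes with gear 1 -> depth 2 -> positive (opposite of gear 1)
  gear 3: meshes with gear 2 -> depth 3 -> negative (opposite of gear 2)
  gear 4: meshes with gear 3 -> depth 4 -> positive (opposite of gear 3)
  gear 5: meshes with gear 4 -> depth 5 -> negative (opposite of gear 4)
  gear 6: meshes with gear 5 -> depth 6 -> positive (opposite of gear 5)
Queried indices 0, 2, 4, 5, 6 -> positive, positive, positive, negative, positive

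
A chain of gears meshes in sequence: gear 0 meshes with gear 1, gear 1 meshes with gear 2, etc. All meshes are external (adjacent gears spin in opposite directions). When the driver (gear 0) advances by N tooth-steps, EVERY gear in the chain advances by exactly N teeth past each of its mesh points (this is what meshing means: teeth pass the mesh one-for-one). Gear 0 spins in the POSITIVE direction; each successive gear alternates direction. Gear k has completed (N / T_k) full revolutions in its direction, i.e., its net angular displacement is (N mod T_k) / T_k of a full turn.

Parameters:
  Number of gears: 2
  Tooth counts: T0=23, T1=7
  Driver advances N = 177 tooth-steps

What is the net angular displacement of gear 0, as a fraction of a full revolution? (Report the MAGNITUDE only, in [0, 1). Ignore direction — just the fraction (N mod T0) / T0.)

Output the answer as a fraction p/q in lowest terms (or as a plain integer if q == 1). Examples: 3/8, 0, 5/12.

Chain of 2 gears, tooth counts: [23, 7]
  gear 0: T0=23, direction=positive, advance = 177 mod 23 = 16 teeth = 16/23 turn
  gear 1: T1=7, direction=negative, advance = 177 mod 7 = 2 teeth = 2/7 turn
Gear 0: 177 mod 23 = 16
Fraction = 16 / 23 = 16/23 (gcd(16,23)=1) = 16/23

Answer: 16/23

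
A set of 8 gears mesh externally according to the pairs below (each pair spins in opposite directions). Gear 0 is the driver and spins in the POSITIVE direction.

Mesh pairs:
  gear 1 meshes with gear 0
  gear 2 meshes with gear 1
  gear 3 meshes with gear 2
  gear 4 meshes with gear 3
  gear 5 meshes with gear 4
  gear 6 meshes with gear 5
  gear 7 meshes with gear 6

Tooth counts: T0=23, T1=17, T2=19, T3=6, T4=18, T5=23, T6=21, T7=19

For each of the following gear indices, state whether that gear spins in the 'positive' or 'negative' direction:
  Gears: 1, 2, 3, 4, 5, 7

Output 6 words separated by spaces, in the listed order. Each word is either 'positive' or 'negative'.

Gear 0 (driver): positive (depth 0)
  gear 1: meshes with gear 0 -> depth 1 -> negative (opposite of gear 0)
  gear 2: meshes with gear 1 -> depth 2 -> positive (opposite of gear 1)
  gear 3: meshes with gear 2 -> depth 3 -> negative (opposite of gear 2)
  gear 4: meshes with gear 3 -> depth 4 -> positive (opposite of gear 3)
  gear 5: meshes with gear 4 -> depth 5 -> negative (opposite of gear 4)
  gear 6: meshes with gear 5 -> depth 6 -> positive (opposite of gear 5)
  gear 7: meshes with gear 6 -> depth 7 -> negative (opposite of gear 6)
Queried indices 1, 2, 3, 4, 5, 7 -> negative, positive, negative, positive, negative, negative

Answer: negative positive negative positive negative negative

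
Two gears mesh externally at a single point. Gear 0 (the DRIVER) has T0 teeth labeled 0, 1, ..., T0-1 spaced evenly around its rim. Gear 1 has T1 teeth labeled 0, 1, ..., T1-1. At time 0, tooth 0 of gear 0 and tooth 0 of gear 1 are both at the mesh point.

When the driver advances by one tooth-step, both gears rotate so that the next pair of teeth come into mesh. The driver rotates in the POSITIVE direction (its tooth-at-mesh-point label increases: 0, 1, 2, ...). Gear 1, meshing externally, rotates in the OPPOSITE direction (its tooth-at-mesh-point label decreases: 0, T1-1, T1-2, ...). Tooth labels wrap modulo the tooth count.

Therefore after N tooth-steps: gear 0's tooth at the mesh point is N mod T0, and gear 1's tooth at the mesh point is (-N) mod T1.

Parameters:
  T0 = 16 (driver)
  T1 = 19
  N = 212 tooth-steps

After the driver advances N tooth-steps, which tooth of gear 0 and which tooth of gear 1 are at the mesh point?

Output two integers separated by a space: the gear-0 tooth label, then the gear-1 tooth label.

Answer: 4 16

Derivation:
Gear 0 (driver, T0=16): tooth at mesh = N mod T0
  212 = 13 * 16 + 4, so 212 mod 16 = 4
  gear 0 tooth = 4
Gear 1 (driven, T1=19): tooth at mesh = (-N) mod T1
  212 = 11 * 19 + 3, so 212 mod 19 = 3
  (-212) mod 19 = (-3) mod 19 = 19 - 3 = 16
Mesh after 212 steps: gear-0 tooth 4 meets gear-1 tooth 16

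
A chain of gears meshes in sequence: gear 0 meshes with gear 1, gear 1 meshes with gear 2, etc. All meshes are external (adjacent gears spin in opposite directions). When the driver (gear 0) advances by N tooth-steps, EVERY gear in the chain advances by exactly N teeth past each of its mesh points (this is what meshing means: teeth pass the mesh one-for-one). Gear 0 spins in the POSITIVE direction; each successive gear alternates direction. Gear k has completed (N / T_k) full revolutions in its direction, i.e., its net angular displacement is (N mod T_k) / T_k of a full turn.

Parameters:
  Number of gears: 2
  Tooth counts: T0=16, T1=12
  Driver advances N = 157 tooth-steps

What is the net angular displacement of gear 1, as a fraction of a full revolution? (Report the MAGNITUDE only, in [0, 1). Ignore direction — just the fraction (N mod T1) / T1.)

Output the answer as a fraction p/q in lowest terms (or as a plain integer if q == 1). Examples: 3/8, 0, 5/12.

Answer: 1/12

Derivation:
Chain of 2 gears, tooth counts: [16, 12]
  gear 0: T0=16, direction=positive, advance = 157 mod 16 = 13 teeth = 13/16 turn
  gear 1: T1=12, direction=negative, advance = 157 mod 12 = 1 teeth = 1/12 turn
Gear 1: 157 mod 12 = 1
Fraction = 1 / 12 = 1/12 (gcd(1,12)=1) = 1/12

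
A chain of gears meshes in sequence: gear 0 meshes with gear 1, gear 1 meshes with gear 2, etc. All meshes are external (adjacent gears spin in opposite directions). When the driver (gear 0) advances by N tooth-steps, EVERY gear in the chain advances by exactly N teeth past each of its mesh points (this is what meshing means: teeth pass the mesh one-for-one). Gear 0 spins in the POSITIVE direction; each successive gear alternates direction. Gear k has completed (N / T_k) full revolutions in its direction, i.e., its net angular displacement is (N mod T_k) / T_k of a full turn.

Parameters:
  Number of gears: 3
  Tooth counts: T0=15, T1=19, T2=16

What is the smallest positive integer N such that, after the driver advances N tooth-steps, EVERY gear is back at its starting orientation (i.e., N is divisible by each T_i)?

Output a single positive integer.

Answer: 4560

Derivation:
Gear k returns to start when N is a multiple of T_k.
All gears at start simultaneously when N is a common multiple of [15, 19, 16]; the smallest such N is lcm(15, 19, 16).
Start: lcm = T0 = 15
Fold in T1=19: gcd(15, 19) = 1; lcm(15, 19) = 15 * 19 / 1 = 285 / 1 = 285
Fold in T2=16: gcd(285, 16) = 1; lcm(285, 16) = 285 * 16 / 1 = 4560 / 1 = 4560
Full cycle length = 4560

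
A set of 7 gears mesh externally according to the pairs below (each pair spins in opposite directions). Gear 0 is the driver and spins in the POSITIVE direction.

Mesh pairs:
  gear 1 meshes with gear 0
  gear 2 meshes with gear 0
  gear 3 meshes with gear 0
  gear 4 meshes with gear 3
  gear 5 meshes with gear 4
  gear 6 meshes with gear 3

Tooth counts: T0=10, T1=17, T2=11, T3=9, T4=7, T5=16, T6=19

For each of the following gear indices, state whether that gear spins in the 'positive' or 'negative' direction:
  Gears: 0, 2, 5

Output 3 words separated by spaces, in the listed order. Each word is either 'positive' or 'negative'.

Answer: positive negative negative

Derivation:
Gear 0 (driver): positive (depth 0)
  gear 1: meshes with gear 0 -> depth 1 -> negative (opposite of gear 0)
  gear 2: meshes with gear 0 -> depth 1 -> negative (opposite of gear 0)
  gear 3: meshes with gear 0 -> depth 1 -> negative (opposite of gear 0)
  gear 4: meshes with gear 3 -> depth 2 -> positive (opposite of gear 3)
  gear 5: meshes with gear 4 -> depth 3 -> negative (opposite of gear 4)
  gear 6: meshes with gear 3 -> depth 2 -> positive (opposite of gear 3)
Queried indices 0, 2, 5 -> positive, negative, negative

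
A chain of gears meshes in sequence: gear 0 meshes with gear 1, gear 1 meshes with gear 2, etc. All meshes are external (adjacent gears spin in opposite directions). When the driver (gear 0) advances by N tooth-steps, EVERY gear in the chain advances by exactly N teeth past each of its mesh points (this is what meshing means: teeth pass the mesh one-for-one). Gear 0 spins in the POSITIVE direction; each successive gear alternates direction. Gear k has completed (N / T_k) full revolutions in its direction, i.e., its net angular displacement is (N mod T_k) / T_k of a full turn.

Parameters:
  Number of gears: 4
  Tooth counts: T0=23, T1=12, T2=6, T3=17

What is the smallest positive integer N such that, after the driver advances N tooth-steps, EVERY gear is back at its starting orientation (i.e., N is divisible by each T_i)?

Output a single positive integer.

Answer: 4692

Derivation:
Gear k returns to start when N is a multiple of T_k.
All gears at start simultaneously when N is a common multiple of [23, 12, 6, 17]; the smallest such N is lcm(23, 12, 6, 17).
Start: lcm = T0 = 23
Fold in T1=12: gcd(23, 12) = 1; lcm(23, 12) = 23 * 12 / 1 = 276 / 1 = 276
Fold in T2=6: gcd(276, 6) = 6; lcm(276, 6) = 276 * 6 / 6 = 1656 / 6 = 276
Fold in T3=17: gcd(276, 17) = 1; lcm(276, 17) = 276 * 17 / 1 = 4692 / 1 = 4692
Full cycle length = 4692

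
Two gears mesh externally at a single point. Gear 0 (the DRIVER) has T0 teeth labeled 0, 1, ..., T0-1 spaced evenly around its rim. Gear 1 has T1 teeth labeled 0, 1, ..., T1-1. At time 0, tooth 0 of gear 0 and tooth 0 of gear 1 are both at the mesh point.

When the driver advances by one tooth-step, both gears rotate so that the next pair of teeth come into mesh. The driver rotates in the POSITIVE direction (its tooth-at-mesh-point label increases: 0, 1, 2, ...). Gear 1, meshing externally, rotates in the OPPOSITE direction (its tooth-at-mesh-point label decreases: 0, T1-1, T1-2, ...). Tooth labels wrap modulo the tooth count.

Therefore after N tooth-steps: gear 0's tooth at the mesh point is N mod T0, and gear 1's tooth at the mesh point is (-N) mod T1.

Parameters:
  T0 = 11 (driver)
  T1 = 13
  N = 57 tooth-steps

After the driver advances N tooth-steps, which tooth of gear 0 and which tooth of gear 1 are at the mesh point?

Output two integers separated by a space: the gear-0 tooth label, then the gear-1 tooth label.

Answer: 2 8

Derivation:
Gear 0 (driver, T0=11): tooth at mesh = N mod T0
  57 = 5 * 11 + 2, so 57 mod 11 = 2
  gear 0 tooth = 2
Gear 1 (driven, T1=13): tooth at mesh = (-N) mod T1
  57 = 4 * 13 + 5, so 57 mod 13 = 5
  (-57) mod 13 = (-5) mod 13 = 13 - 5 = 8
Mesh after 57 steps: gear-0 tooth 2 meets gear-1 tooth 8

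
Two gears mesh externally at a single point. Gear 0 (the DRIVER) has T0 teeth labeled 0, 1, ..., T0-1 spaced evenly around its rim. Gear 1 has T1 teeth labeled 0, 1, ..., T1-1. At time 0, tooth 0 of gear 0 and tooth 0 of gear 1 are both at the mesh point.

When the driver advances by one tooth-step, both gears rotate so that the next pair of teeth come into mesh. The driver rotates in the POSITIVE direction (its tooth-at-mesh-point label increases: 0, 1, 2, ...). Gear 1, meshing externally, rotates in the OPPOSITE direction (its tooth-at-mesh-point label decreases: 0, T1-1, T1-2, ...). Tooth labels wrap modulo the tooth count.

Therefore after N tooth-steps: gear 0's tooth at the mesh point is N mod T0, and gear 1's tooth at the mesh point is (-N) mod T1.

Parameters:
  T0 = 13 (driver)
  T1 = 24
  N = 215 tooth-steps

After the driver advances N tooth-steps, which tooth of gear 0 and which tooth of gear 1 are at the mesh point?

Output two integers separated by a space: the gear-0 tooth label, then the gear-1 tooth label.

Answer: 7 1

Derivation:
Gear 0 (driver, T0=13): tooth at mesh = N mod T0
  215 = 16 * 13 + 7, so 215 mod 13 = 7
  gear 0 tooth = 7
Gear 1 (driven, T1=24): tooth at mesh = (-N) mod T1
  215 = 8 * 24 + 23, so 215 mod 24 = 23
  (-215) mod 24 = (-23) mod 24 = 24 - 23 = 1
Mesh after 215 steps: gear-0 tooth 7 meets gear-1 tooth 1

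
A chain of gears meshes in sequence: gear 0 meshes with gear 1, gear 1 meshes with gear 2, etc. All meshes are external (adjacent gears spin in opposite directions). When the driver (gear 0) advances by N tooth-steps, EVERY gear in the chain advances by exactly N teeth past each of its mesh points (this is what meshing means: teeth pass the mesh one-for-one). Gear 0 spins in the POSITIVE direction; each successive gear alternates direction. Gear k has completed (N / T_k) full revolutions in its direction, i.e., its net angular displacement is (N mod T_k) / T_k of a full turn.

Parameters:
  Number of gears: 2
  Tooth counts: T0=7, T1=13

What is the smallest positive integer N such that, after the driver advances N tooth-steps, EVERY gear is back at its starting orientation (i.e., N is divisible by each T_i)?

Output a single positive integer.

Gear k returns to start when N is a multiple of T_k.
All gears at start simultaneously when N is a common multiple of [7, 13]; the smallest such N is lcm(7, 13).
Start: lcm = T0 = 7
Fold in T1=13: gcd(7, 13) = 1; lcm(7, 13) = 7 * 13 / 1 = 91 / 1 = 91
Full cycle length = 91

Answer: 91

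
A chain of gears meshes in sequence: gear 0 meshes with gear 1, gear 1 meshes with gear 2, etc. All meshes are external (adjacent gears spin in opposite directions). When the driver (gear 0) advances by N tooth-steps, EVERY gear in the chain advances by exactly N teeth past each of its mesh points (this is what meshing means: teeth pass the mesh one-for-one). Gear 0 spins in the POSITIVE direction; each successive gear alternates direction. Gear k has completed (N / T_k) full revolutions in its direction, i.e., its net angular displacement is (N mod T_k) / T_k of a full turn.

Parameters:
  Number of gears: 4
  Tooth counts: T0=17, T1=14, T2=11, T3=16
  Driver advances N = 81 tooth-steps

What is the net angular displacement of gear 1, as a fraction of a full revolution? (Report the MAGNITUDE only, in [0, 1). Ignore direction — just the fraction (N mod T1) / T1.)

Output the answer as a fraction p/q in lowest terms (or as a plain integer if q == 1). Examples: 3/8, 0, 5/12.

Chain of 4 gears, tooth counts: [17, 14, 11, 16]
  gear 0: T0=17, direction=positive, advance = 81 mod 17 = 13 teeth = 13/17 turn
  gear 1: T1=14, direction=negative, advance = 81 mod 14 = 11 teeth = 11/14 turn
  gear 2: T2=11, direction=positive, advance = 81 mod 11 = 4 teeth = 4/11 turn
  gear 3: T3=16, direction=negative, advance = 81 mod 16 = 1 teeth = 1/16 turn
Gear 1: 81 mod 14 = 11
Fraction = 11 / 14 = 11/14 (gcd(11,14)=1) = 11/14

Answer: 11/14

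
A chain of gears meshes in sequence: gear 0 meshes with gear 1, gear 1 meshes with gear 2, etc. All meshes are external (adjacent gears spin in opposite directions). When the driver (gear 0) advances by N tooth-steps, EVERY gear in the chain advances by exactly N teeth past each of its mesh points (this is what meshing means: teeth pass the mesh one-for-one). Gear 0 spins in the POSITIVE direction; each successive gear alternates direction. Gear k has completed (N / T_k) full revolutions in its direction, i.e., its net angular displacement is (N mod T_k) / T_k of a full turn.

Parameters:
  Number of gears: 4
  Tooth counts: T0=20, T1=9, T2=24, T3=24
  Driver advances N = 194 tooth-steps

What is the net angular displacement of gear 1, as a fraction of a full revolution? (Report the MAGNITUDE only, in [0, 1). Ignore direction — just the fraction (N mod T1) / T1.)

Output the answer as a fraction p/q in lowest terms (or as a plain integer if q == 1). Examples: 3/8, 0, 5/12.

Answer: 5/9

Derivation:
Chain of 4 gears, tooth counts: [20, 9, 24, 24]
  gear 0: T0=20, direction=positive, advance = 194 mod 20 = 14 teeth = 14/20 turn
  gear 1: T1=9, direction=negative, advance = 194 mod 9 = 5 teeth = 5/9 turn
  gear 2: T2=24, direction=positive, advance = 194 mod 24 = 2 teeth = 2/24 turn
  gear 3: T3=24, direction=negative, advance = 194 mod 24 = 2 teeth = 2/24 turn
Gear 1: 194 mod 9 = 5
Fraction = 5 / 9 = 5/9 (gcd(5,9)=1) = 5/9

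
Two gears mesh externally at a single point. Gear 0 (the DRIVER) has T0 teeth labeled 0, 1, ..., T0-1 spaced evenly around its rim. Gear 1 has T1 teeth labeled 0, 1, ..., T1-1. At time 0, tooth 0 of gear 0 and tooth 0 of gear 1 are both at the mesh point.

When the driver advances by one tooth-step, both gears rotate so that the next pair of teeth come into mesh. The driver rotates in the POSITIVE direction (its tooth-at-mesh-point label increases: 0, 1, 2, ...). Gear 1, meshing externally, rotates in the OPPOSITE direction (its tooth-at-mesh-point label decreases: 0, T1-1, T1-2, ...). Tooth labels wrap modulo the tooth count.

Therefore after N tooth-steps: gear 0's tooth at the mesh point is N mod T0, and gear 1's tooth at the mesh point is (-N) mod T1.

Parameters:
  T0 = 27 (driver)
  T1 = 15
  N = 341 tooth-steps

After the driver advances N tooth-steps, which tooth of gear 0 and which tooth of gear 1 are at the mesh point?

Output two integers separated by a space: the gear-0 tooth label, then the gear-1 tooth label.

Gear 0 (driver, T0=27): tooth at mesh = N mod T0
  341 = 12 * 27 + 17, so 341 mod 27 = 17
  gear 0 tooth = 17
Gear 1 (driven, T1=15): tooth at mesh = (-N) mod T1
  341 = 22 * 15 + 11, so 341 mod 15 = 11
  (-341) mod 15 = (-11) mod 15 = 15 - 11 = 4
Mesh after 341 steps: gear-0 tooth 17 meets gear-1 tooth 4

Answer: 17 4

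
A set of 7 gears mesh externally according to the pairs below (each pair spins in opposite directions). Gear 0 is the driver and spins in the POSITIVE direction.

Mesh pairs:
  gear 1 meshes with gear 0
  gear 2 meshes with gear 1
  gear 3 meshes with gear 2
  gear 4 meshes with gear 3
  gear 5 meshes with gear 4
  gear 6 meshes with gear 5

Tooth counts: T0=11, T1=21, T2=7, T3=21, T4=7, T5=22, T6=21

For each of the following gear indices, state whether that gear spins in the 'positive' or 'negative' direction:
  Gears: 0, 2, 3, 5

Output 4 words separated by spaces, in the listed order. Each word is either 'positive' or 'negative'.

Answer: positive positive negative negative

Derivation:
Gear 0 (driver): positive (depth 0)
  gear 1: meshes with gear 0 -> depth 1 -> negative (opposite of gear 0)
  gear 2: meshes with gear 1 -> depth 2 -> positive (opposite of gear 1)
  gear 3: meshes with gear 2 -> depth 3 -> negative (opposite of gear 2)
  gear 4: meshes with gear 3 -> depth 4 -> positive (opposite of gear 3)
  gear 5: meshes with gear 4 -> depth 5 -> negative (opposite of gear 4)
  gear 6: meshes with gear 5 -> depth 6 -> positive (opposite of gear 5)
Queried indices 0, 2, 3, 5 -> positive, positive, negative, negative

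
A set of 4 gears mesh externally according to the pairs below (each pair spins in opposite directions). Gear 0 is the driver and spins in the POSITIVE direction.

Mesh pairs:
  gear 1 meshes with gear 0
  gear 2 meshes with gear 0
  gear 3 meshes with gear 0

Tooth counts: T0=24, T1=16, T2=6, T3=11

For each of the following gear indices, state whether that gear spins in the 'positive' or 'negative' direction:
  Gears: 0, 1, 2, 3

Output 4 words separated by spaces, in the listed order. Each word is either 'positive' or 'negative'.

Answer: positive negative negative negative

Derivation:
Gear 0 (driver): positive (depth 0)
  gear 1: meshes with gear 0 -> depth 1 -> negative (opposite of gear 0)
  gear 2: meshes with gear 0 -> depth 1 -> negative (opposite of gear 0)
  gear 3: meshes with gear 0 -> depth 1 -> negative (opposite of gear 0)
Queried indices 0, 1, 2, 3 -> positive, negative, negative, negative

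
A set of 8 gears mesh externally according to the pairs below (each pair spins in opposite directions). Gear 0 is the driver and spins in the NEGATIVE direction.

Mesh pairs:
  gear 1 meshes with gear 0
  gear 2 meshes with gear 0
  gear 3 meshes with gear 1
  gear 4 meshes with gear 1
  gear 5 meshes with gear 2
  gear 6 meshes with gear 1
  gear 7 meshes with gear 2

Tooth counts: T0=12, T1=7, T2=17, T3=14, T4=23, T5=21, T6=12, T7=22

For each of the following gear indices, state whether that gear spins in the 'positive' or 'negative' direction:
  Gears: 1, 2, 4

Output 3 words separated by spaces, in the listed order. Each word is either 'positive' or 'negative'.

Gear 0 (driver): negative (depth 0)
  gear 1: meshes with gear 0 -> depth 1 -> positive (opposite of gear 0)
  gear 2: meshes with gear 0 -> depth 1 -> positive (opposite of gear 0)
  gear 3: meshes with gear 1 -> depth 2 -> negative (opposite of gear 1)
  gear 4: meshes with gear 1 -> depth 2 -> negative (opposite of gear 1)
  gear 5: meshes with gear 2 -> depth 2 -> negative (opposite of gear 2)
  gear 6: meshes with gear 1 -> depth 2 -> negative (opposite of gear 1)
  gear 7: meshes with gear 2 -> depth 2 -> negative (opposite of gear 2)
Queried indices 1, 2, 4 -> positive, positive, negative

Answer: positive positive negative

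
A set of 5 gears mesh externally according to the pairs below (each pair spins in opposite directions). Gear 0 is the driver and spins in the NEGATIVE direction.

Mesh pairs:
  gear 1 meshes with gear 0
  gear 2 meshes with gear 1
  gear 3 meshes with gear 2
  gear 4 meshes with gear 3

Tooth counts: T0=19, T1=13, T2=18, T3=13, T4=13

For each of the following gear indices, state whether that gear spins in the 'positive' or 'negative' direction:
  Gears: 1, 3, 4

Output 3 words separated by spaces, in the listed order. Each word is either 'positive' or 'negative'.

Gear 0 (driver): negative (depth 0)
  gear 1: meshes with gear 0 -> depth 1 -> positive (opposite of gear 0)
  gear 2: meshes with gear 1 -> depth 2 -> negative (opposite of gear 1)
  gear 3: meshes with gear 2 -> depth 3 -> positive (opposite of gear 2)
  gear 4: meshes with gear 3 -> depth 4 -> negative (opposite of gear 3)
Queried indices 1, 3, 4 -> positive, positive, negative

Answer: positive positive negative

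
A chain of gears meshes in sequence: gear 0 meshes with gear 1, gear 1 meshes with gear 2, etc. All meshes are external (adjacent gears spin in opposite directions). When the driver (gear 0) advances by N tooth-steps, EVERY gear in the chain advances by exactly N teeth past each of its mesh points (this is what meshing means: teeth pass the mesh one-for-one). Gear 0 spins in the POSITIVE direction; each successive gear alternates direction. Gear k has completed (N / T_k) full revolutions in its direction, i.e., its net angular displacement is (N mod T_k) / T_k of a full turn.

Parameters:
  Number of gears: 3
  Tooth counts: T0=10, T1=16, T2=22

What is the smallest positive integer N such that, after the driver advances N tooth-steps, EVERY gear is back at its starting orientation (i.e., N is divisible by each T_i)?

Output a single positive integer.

Answer: 880

Derivation:
Gear k returns to start when N is a multiple of T_k.
All gears at start simultaneously when N is a common multiple of [10, 16, 22]; the smallest such N is lcm(10, 16, 22).
Start: lcm = T0 = 10
Fold in T1=16: gcd(10, 16) = 2; lcm(10, 16) = 10 * 16 / 2 = 160 / 2 = 80
Fold in T2=22: gcd(80, 22) = 2; lcm(80, 22) = 80 * 22 / 2 = 1760 / 2 = 880
Full cycle length = 880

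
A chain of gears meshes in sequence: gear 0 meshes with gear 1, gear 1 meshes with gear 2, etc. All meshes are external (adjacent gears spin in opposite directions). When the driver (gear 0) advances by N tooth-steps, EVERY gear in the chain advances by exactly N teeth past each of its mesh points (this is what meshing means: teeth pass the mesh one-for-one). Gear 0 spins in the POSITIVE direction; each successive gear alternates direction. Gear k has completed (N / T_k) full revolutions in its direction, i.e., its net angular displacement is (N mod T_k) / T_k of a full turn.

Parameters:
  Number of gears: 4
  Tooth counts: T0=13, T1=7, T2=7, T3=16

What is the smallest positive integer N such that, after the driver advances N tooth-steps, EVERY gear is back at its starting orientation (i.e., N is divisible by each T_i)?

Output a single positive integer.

Answer: 1456

Derivation:
Gear k returns to start when N is a multiple of T_k.
All gears at start simultaneously when N is a common multiple of [13, 7, 7, 16]; the smallest such N is lcm(13, 7, 7, 16).
Start: lcm = T0 = 13
Fold in T1=7: gcd(13, 7) = 1; lcm(13, 7) = 13 * 7 / 1 = 91 / 1 = 91
Fold in T2=7: gcd(91, 7) = 7; lcm(91, 7) = 91 * 7 / 7 = 637 / 7 = 91
Fold in T3=16: gcd(91, 16) = 1; lcm(91, 16) = 91 * 16 / 1 = 1456 / 1 = 1456
Full cycle length = 1456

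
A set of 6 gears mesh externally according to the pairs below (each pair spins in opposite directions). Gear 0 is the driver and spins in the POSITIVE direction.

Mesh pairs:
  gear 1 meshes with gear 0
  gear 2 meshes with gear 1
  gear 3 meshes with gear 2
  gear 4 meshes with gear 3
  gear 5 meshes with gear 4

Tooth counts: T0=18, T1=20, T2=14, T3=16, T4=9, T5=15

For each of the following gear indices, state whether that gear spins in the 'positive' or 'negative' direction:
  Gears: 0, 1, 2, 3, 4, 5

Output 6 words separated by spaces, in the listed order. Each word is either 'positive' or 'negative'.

Answer: positive negative positive negative positive negative

Derivation:
Gear 0 (driver): positive (depth 0)
  gear 1: meshes with gear 0 -> depth 1 -> negative (opposite of gear 0)
  gear 2: meshes with gear 1 -> depth 2 -> positive (opposite of gear 1)
  gear 3: meshes with gear 2 -> depth 3 -> negative (opposite of gear 2)
  gear 4: meshes with gear 3 -> depth 4 -> positive (opposite of gear 3)
  gear 5: meshes with gear 4 -> depth 5 -> negative (opposite of gear 4)
Queried indices 0, 1, 2, 3, 4, 5 -> positive, negative, positive, negative, positive, negative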